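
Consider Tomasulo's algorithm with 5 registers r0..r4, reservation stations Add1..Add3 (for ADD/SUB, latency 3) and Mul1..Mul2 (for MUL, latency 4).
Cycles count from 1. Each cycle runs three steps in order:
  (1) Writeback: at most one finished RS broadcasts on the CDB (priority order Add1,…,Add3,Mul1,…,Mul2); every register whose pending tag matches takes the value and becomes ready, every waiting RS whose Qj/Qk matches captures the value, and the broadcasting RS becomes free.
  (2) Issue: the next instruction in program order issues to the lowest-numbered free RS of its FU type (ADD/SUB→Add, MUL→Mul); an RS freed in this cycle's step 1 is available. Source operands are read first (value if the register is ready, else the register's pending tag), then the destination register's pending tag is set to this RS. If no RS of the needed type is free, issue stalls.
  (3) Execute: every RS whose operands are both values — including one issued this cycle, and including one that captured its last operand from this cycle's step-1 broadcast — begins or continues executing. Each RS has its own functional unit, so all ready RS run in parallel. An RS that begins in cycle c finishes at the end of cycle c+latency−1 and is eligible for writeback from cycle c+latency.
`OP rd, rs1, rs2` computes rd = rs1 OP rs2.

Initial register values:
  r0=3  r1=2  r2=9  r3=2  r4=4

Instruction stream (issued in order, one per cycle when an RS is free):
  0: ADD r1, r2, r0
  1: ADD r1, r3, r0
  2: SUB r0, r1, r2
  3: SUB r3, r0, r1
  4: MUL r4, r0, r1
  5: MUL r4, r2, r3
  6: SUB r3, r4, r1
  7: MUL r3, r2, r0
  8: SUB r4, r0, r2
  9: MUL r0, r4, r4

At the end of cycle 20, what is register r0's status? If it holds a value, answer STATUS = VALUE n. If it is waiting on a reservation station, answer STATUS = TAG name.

  c1: issue ADD r1<-Add1  regs: r0:3,r1:Add1,r2:9,r3:2,r4:4
  c2: issue ADD r1<-Add2  regs: r0:3,r1:Add2,r2:9,r3:2,r4:4
  c3: issue SUB r0<-Add3  regs: r0:Add3,r1:Add2,r2:9,r3:2,r4:4
  c4: CDB Add1=12; issue SUB r3<-Add1  regs: r0:Add3,r1:Add2,r2:9,r3:Add1,r4:4
  c5: CDB Add2=5; issue MUL r4<-Mul1  regs: r0:Add3,r1:5,r2:9,r3:Add1,r4:Mul1
  c6: issue MUL r4<-Mul2  regs: r0:Add3,r1:5,r2:9,r3:Add1,r4:Mul2
  c7: issue SUB r3<-Add2  regs: r0:Add3,r1:5,r2:9,r3:Add2,r4:Mul2
  c8: CDB Add3=-4; stall  regs: r0:-4,r1:5,r2:9,r3:Add2,r4:Mul2
  c9: stall  regs: r0:-4,r1:5,r2:9,r3:Add2,r4:Mul2
  c10: stall  regs: r0:-4,r1:5,r2:9,r3:Add2,r4:Mul2
  c11: CDB Add1=-9; stall  regs: r0:-4,r1:5,r2:9,r3:Add2,r4:Mul2
  c12: CDB Mul1=-20; issue MUL r3<-Mul1  regs: r0:-4,r1:5,r2:9,r3:Mul1,r4:Mul2
  c13: issue SUB r4<-Add1  regs: r0:-4,r1:5,r2:9,r3:Mul1,r4:Add1
  c14: stall  regs: r0:-4,r1:5,r2:9,r3:Mul1,r4:Add1
  c15: CDB Mul2=-81; issue MUL r0<-Mul2  regs: r0:Mul2,r1:5,r2:9,r3:Mul1,r4:Add1
  c16: CDB Add1=-13  regs: r0:Mul2,r1:5,r2:9,r3:Mul1,r4:-13
  c17: CDB Mul1=-36  regs: r0:Mul2,r1:5,r2:9,r3:-36,r4:-13
  c18: CDB Add2=-86  regs: r0:Mul2,r1:5,r2:9,r3:-36,r4:-13
  c19: -  regs: r0:Mul2,r1:5,r2:9,r3:-36,r4:-13
  c20: CDB Mul2=169  regs: r0:169,r1:5,r2:9,r3:-36,r4:-13

STATUS = VALUE 169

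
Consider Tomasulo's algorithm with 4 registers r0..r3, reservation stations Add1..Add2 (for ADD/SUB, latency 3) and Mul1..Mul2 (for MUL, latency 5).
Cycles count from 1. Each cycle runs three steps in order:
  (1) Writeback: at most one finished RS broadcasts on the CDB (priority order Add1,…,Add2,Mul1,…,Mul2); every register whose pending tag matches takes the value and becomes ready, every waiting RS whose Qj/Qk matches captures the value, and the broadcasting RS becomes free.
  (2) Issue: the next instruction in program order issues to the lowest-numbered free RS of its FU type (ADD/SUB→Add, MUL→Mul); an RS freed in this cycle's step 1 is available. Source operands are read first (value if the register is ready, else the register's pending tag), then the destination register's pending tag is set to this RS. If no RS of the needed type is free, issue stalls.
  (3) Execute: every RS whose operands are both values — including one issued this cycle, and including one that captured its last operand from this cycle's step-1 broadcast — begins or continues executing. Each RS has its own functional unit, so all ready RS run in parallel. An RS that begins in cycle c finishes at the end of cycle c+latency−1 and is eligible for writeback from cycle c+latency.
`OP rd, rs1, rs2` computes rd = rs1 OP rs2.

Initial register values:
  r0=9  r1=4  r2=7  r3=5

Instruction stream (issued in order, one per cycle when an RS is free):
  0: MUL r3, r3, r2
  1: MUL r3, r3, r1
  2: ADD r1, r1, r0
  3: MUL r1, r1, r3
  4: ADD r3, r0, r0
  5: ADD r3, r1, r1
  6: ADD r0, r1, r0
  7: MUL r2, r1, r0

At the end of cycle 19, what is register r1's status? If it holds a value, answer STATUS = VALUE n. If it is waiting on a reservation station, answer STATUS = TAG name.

cycle 1: issue MUL r3<-Mul1 // r0:9,r1:4,r2:7,r3:Mul1
cycle 2: issue MUL r3<-Mul2 // r0:9,r1:4,r2:7,r3:Mul2
cycle 3: issue ADD r1<-Add1 // r0:9,r1:Add1,r2:7,r3:Mul2
cycle 4: stall // r0:9,r1:Add1,r2:7,r3:Mul2
cycle 5: stall // r0:9,r1:Add1,r2:7,r3:Mul2
cycle 6: CDB Add1=13; stall // r0:9,r1:13,r2:7,r3:Mul2
cycle 7: CDB Mul1=35; issue MUL r1<-Mul1 // r0:9,r1:Mul1,r2:7,r3:Mul2
cycle 8: issue ADD r3<-Add1 // r0:9,r1:Mul1,r2:7,r3:Add1
cycle 9: issue ADD r3<-Add2 // r0:9,r1:Mul1,r2:7,r3:Add2
cycle 10: stall // r0:9,r1:Mul1,r2:7,r3:Add2
cycle 11: CDB Add1=18; issue ADD r0<-Add1 // r0:Add1,r1:Mul1,r2:7,r3:Add2
cycle 12: CDB Mul2=140; issue MUL r2<-Mul2 // r0:Add1,r1:Mul1,r2:Mul2,r3:Add2
cycle 13: - // r0:Add1,r1:Mul1,r2:Mul2,r3:Add2
cycle 14: - // r0:Add1,r1:Mul1,r2:Mul2,r3:Add2
cycle 15: - // r0:Add1,r1:Mul1,r2:Mul2,r3:Add2
cycle 16: - // r0:Add1,r1:Mul1,r2:Mul2,r3:Add2
cycle 17: CDB Mul1=1820 // r0:Add1,r1:1820,r2:Mul2,r3:Add2
cycle 18: - // r0:Add1,r1:1820,r2:Mul2,r3:Add2
cycle 19: - // r0:Add1,r1:1820,r2:Mul2,r3:Add2

STATUS = VALUE 1820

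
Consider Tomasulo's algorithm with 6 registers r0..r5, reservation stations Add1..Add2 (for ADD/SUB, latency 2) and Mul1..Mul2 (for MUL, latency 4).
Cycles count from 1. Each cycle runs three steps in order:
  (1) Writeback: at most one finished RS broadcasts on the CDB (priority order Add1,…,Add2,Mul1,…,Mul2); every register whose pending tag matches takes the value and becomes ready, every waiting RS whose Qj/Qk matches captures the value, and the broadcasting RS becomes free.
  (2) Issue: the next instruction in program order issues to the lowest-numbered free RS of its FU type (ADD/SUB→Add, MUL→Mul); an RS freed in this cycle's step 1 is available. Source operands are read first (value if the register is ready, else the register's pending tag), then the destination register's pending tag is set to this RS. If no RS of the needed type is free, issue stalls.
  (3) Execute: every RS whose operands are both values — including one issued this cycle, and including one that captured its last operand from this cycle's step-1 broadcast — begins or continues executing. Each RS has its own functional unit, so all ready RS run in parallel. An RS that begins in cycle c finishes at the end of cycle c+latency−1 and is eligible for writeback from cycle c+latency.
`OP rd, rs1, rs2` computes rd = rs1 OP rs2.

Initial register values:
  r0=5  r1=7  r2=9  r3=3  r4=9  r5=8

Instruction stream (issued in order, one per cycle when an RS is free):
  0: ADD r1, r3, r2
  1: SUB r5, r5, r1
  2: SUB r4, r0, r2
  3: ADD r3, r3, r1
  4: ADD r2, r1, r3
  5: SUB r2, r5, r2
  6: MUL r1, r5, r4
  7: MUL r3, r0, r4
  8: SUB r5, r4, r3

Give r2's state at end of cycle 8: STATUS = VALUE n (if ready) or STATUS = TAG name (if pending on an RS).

  c1: issue ADD r1<-Add1  regs: r0:5,r1:Add1,r2:9,r3:3,r4:9,r5:8
  c2: issue SUB r5<-Add2  regs: r0:5,r1:Add1,r2:9,r3:3,r4:9,r5:Add2
  c3: CDB Add1=12; issue SUB r4<-Add1  regs: r0:5,r1:12,r2:9,r3:3,r4:Add1,r5:Add2
  c4: stall  regs: r0:5,r1:12,r2:9,r3:3,r4:Add1,r5:Add2
  c5: CDB Add1=-4; issue ADD r3<-Add1  regs: r0:5,r1:12,r2:9,r3:Add1,r4:-4,r5:Add2
  c6: CDB Add2=-4; issue ADD r2<-Add2  regs: r0:5,r1:12,r2:Add2,r3:Add1,r4:-4,r5:-4
  c7: CDB Add1=15; issue SUB r2<-Add1  regs: r0:5,r1:12,r2:Add1,r3:15,r4:-4,r5:-4
  c8: issue MUL r1<-Mul1  regs: r0:5,r1:Mul1,r2:Add1,r3:15,r4:-4,r5:-4

STATUS = TAG Add1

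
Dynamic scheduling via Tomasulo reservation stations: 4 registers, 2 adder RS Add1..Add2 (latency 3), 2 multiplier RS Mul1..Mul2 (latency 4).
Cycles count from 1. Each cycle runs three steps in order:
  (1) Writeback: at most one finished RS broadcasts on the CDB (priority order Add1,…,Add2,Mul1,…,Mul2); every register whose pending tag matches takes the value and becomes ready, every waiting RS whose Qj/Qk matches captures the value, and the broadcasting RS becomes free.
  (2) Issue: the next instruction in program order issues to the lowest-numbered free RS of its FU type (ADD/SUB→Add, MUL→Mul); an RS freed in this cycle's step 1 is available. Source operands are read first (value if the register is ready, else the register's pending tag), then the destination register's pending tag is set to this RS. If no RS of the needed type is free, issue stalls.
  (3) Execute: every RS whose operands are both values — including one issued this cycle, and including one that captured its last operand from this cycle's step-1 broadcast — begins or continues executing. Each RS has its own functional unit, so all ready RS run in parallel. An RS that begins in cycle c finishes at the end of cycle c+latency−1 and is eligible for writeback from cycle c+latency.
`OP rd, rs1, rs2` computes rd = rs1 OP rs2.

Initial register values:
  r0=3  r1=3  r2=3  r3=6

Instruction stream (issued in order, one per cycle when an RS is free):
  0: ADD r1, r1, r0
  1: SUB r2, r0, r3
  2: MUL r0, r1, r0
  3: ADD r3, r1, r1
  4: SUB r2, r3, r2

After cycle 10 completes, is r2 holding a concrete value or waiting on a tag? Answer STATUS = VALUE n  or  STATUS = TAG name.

cycle 1: issue ADD r1<-Add1 // r0:3,r1:Add1,r2:3,r3:6
cycle 2: issue SUB r2<-Add2 // r0:3,r1:Add1,r2:Add2,r3:6
cycle 3: issue MUL r0<-Mul1 // r0:Mul1,r1:Add1,r2:Add2,r3:6
cycle 4: CDB Add1=6; issue ADD r3<-Add1 // r0:Mul1,r1:6,r2:Add2,r3:Add1
cycle 5: CDB Add2=-3; issue SUB r2<-Add2 // r0:Mul1,r1:6,r2:Add2,r3:Add1
cycle 6: - // r0:Mul1,r1:6,r2:Add2,r3:Add1
cycle 7: CDB Add1=12 // r0:Mul1,r1:6,r2:Add2,r3:12
cycle 8: CDB Mul1=18 // r0:18,r1:6,r2:Add2,r3:12
cycle 9: - // r0:18,r1:6,r2:Add2,r3:12
cycle 10: CDB Add2=15 // r0:18,r1:6,r2:15,r3:12

STATUS = VALUE 15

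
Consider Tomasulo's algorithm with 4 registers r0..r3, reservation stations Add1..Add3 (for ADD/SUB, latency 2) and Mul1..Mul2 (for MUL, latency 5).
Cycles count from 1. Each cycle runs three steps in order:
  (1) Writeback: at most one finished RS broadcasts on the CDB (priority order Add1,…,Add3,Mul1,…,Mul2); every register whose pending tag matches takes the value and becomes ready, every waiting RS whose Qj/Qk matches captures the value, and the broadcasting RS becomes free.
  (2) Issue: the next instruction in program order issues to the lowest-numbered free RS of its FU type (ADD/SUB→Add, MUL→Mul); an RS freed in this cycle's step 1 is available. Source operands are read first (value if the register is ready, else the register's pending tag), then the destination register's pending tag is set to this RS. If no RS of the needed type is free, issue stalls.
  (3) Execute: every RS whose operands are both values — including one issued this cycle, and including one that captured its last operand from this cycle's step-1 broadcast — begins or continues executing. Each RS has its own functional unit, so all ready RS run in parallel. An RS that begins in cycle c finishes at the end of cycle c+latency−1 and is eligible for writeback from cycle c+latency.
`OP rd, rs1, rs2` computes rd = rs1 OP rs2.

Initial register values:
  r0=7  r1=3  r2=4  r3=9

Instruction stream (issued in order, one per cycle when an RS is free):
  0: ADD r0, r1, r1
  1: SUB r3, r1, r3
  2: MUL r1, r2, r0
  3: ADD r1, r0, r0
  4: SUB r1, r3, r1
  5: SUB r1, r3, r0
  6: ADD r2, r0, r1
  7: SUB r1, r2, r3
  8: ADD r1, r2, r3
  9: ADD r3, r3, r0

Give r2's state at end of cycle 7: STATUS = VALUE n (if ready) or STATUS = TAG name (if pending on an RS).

STATUS = TAG Add3

cycle 1: issue ADD r0<-Add1 // r0:Add1,r1:3,r2:4,r3:9
cycle 2: issue SUB r3<-Add2 // r0:Add1,r1:3,r2:4,r3:Add2
cycle 3: CDB Add1=6; issue MUL r1<-Mul1 // r0:6,r1:Mul1,r2:4,r3:Add2
cycle 4: CDB Add2=-6; issue ADD r1<-Add1 // r0:6,r1:Add1,r2:4,r3:-6
cycle 5: issue SUB r1<-Add2 // r0:6,r1:Add2,r2:4,r3:-6
cycle 6: CDB Add1=12; issue SUB r1<-Add1 // r0:6,r1:Add1,r2:4,r3:-6
cycle 7: issue ADD r2<-Add3 // r0:6,r1:Add1,r2:Add3,r3:-6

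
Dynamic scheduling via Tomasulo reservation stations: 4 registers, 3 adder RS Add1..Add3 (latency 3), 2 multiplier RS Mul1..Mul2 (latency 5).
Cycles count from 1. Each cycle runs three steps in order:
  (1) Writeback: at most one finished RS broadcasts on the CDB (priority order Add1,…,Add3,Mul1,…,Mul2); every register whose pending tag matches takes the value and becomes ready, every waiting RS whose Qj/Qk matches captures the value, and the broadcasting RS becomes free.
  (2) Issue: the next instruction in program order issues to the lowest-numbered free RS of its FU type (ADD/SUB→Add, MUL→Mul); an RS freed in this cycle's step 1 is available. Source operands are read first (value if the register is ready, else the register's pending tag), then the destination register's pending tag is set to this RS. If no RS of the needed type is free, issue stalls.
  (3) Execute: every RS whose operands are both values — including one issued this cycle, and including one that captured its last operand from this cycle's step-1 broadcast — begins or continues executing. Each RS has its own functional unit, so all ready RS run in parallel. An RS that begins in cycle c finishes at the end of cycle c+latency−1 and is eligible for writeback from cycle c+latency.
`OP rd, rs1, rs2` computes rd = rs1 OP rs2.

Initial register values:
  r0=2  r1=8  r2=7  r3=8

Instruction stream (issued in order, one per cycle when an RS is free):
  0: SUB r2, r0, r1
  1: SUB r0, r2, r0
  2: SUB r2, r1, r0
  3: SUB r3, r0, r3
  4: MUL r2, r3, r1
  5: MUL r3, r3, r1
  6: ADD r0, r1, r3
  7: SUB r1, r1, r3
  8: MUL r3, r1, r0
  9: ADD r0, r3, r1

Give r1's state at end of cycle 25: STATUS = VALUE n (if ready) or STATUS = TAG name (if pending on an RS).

STATUS = VALUE 136

  c1: issue SUB r2<-Add1  regs: r0:2,r1:8,r2:Add1,r3:8
  c2: issue SUB r0<-Add2  regs: r0:Add2,r1:8,r2:Add1,r3:8
  c3: issue SUB r2<-Add3  regs: r0:Add2,r1:8,r2:Add3,r3:8
  c4: CDB Add1=-6; issue SUB r3<-Add1  regs: r0:Add2,r1:8,r2:Add3,r3:Add1
  c5: issue MUL r2<-Mul1  regs: r0:Add2,r1:8,r2:Mul1,r3:Add1
  c6: issue MUL r3<-Mul2  regs: r0:Add2,r1:8,r2:Mul1,r3:Mul2
  c7: CDB Add2=-8; issue ADD r0<-Add2  regs: r0:Add2,r1:8,r2:Mul1,r3:Mul2
  c8: stall  regs: r0:Add2,r1:8,r2:Mul1,r3:Mul2
  c9: stall  regs: r0:Add2,r1:8,r2:Mul1,r3:Mul2
  c10: CDB Add1=-16; issue SUB r1<-Add1  regs: r0:Add2,r1:Add1,r2:Mul1,r3:Mul2
  c11: CDB Add3=16; stall  regs: r0:Add2,r1:Add1,r2:Mul1,r3:Mul2
  c12: stall  regs: r0:Add2,r1:Add1,r2:Mul1,r3:Mul2
  c13: stall  regs: r0:Add2,r1:Add1,r2:Mul1,r3:Mul2
  c14: stall  regs: r0:Add2,r1:Add1,r2:Mul1,r3:Mul2
  c15: CDB Mul1=-128; issue MUL r3<-Mul1  regs: r0:Add2,r1:Add1,r2:-128,r3:Mul1
  c16: CDB Mul2=-128; issue ADD r0<-Add3  regs: r0:Add3,r1:Add1,r2:-128,r3:Mul1
  c17: -  regs: r0:Add3,r1:Add1,r2:-128,r3:Mul1
  c18: -  regs: r0:Add3,r1:Add1,r2:-128,r3:Mul1
  c19: CDB Add1=136  regs: r0:Add3,r1:136,r2:-128,r3:Mul1
  c20: CDB Add2=-120  regs: r0:Add3,r1:136,r2:-128,r3:Mul1
  c21: -  regs: r0:Add3,r1:136,r2:-128,r3:Mul1
  c22: -  regs: r0:Add3,r1:136,r2:-128,r3:Mul1
  c23: -  regs: r0:Add3,r1:136,r2:-128,r3:Mul1
  c24: -  regs: r0:Add3,r1:136,r2:-128,r3:Mul1
  c25: CDB Mul1=-16320  regs: r0:Add3,r1:136,r2:-128,r3:-16320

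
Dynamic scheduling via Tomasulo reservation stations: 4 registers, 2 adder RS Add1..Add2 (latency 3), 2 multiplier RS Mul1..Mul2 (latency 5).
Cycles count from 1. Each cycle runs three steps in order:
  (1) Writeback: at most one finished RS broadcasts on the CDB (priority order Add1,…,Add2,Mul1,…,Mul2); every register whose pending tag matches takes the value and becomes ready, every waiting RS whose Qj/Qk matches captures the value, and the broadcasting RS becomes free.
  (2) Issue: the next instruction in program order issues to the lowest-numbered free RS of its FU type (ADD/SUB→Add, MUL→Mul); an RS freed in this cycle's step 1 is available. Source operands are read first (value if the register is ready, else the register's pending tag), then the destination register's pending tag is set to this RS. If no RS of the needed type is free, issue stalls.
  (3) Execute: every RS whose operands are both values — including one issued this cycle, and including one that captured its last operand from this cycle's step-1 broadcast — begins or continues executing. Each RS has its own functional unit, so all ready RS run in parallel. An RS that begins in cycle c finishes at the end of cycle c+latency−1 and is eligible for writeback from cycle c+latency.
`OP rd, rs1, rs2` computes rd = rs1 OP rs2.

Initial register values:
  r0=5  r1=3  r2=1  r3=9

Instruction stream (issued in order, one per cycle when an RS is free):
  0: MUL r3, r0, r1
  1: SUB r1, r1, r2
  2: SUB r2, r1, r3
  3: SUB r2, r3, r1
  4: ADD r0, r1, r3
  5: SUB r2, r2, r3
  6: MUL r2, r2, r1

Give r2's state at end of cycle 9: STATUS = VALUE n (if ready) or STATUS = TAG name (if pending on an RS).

  c1: issue MUL r3<-Mul1  regs: r0:5,r1:3,r2:1,r3:Mul1
  c2: issue SUB r1<-Add1  regs: r0:5,r1:Add1,r2:1,r3:Mul1
  c3: issue SUB r2<-Add2  regs: r0:5,r1:Add1,r2:Add2,r3:Mul1
  c4: stall  regs: r0:5,r1:Add1,r2:Add2,r3:Mul1
  c5: CDB Add1=2; issue SUB r2<-Add1  regs: r0:5,r1:2,r2:Add1,r3:Mul1
  c6: CDB Mul1=15; stall  regs: r0:5,r1:2,r2:Add1,r3:15
  c7: stall  regs: r0:5,r1:2,r2:Add1,r3:15
  c8: stall  regs: r0:5,r1:2,r2:Add1,r3:15
  c9: CDB Add1=13; issue ADD r0<-Add1  regs: r0:Add1,r1:2,r2:13,r3:15

STATUS = VALUE 13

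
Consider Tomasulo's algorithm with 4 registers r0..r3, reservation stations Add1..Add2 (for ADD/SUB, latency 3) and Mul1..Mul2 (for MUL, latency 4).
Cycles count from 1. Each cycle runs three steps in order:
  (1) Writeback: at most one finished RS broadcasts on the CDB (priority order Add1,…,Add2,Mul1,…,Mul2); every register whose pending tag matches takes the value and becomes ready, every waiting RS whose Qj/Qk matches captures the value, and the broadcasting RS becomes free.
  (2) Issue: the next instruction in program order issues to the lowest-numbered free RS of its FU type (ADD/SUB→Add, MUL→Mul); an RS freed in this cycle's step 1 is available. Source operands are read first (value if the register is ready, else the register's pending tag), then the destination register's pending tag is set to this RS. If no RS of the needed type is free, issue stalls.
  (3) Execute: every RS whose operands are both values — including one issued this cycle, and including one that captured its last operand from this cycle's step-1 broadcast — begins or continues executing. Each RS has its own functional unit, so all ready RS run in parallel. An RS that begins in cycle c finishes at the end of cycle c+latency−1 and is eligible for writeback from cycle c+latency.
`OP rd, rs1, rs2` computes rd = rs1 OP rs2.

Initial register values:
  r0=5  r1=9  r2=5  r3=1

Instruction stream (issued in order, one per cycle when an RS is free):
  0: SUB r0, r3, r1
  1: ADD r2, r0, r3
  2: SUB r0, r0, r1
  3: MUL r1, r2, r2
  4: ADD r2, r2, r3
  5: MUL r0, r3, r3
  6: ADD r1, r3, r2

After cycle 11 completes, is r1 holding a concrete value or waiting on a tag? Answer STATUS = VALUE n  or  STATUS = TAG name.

  c1: issue SUB r0<-Add1  regs: r0:Add1,r1:9,r2:5,r3:1
  c2: issue ADD r2<-Add2  regs: r0:Add1,r1:9,r2:Add2,r3:1
  c3: stall  regs: r0:Add1,r1:9,r2:Add2,r3:1
  c4: CDB Add1=-8; issue SUB r0<-Add1  regs: r0:Add1,r1:9,r2:Add2,r3:1
  c5: issue MUL r1<-Mul1  regs: r0:Add1,r1:Mul1,r2:Add2,r3:1
  c6: stall  regs: r0:Add1,r1:Mul1,r2:Add2,r3:1
  c7: CDB Add1=-17; issue ADD r2<-Add1  regs: r0:-17,r1:Mul1,r2:Add1,r3:1
  c8: CDB Add2=-7; issue MUL r0<-Mul2  regs: r0:Mul2,r1:Mul1,r2:Add1,r3:1
  c9: issue ADD r1<-Add2  regs: r0:Mul2,r1:Add2,r2:Add1,r3:1
  c10: -  regs: r0:Mul2,r1:Add2,r2:Add1,r3:1
  c11: CDB Add1=-6  regs: r0:Mul2,r1:Add2,r2:-6,r3:1

STATUS = TAG Add2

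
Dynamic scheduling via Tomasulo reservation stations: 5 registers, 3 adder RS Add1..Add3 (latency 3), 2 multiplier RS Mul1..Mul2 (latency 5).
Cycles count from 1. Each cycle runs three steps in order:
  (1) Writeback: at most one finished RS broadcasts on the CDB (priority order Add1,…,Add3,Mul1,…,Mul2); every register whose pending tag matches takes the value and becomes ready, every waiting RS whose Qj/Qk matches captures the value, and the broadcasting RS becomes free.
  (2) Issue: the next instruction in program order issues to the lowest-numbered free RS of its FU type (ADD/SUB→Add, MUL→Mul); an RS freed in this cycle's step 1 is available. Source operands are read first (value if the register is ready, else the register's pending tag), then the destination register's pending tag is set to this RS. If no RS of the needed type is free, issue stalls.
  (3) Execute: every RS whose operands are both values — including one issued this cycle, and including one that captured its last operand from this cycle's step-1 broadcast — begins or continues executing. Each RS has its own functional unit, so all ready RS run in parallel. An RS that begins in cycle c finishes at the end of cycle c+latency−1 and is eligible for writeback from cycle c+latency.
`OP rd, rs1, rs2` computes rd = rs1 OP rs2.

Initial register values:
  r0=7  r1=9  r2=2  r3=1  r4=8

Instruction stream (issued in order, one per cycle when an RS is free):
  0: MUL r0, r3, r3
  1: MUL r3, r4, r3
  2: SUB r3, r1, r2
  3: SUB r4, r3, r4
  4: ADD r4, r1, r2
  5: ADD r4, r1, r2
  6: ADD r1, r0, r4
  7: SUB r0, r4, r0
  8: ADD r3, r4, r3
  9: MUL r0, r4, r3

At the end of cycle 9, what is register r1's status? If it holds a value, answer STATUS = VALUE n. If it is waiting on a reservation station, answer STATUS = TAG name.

STATUS = TAG Add3

c1: issue MUL r0<-Mul1 | r0:Mul1,r1:9,r2:2,r3:1,r4:8
c2: issue MUL r3<-Mul2 | r0:Mul1,r1:9,r2:2,r3:Mul2,r4:8
c3: issue SUB r3<-Add1 | r0:Mul1,r1:9,r2:2,r3:Add1,r4:8
c4: issue SUB r4<-Add2 | r0:Mul1,r1:9,r2:2,r3:Add1,r4:Add2
c5: issue ADD r4<-Add3 | r0:Mul1,r1:9,r2:2,r3:Add1,r4:Add3
c6: CDB Add1=7; issue ADD r4<-Add1 | r0:Mul1,r1:9,r2:2,r3:7,r4:Add1
c7: CDB Mul1=1; stall | r0:1,r1:9,r2:2,r3:7,r4:Add1
c8: CDB Add3=11; issue ADD r1<-Add3 | r0:1,r1:Add3,r2:2,r3:7,r4:Add1
c9: CDB Add1=11; issue SUB r0<-Add1 | r0:Add1,r1:Add3,r2:2,r3:7,r4:11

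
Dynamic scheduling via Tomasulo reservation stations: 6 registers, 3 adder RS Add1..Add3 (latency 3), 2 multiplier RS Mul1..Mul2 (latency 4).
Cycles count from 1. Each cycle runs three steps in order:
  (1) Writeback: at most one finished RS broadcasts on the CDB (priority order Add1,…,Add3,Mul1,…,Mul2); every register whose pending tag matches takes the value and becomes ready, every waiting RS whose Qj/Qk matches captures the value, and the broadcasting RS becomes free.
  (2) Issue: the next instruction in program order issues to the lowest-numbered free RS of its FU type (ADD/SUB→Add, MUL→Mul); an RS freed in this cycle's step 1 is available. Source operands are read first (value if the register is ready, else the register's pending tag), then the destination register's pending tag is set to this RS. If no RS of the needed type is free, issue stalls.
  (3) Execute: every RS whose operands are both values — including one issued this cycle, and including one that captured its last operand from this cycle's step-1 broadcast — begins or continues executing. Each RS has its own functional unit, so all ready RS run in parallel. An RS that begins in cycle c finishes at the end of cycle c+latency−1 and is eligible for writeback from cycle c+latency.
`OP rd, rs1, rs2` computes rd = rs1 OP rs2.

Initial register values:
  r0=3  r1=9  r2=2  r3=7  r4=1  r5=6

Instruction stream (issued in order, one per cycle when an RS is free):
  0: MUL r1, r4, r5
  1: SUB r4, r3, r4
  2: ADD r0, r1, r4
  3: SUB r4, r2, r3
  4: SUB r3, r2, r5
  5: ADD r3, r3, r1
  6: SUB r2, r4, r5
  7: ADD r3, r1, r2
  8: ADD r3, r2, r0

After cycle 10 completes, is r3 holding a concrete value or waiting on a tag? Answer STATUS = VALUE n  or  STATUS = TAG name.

STATUS = TAG Add2

c1: issue MUL r1<-Mul1 | r0:3,r1:Mul1,r2:2,r3:7,r4:1,r5:6
c2: issue SUB r4<-Add1 | r0:3,r1:Mul1,r2:2,r3:7,r4:Add1,r5:6
c3: issue ADD r0<-Add2 | r0:Add2,r1:Mul1,r2:2,r3:7,r4:Add1,r5:6
c4: issue SUB r4<-Add3 | r0:Add2,r1:Mul1,r2:2,r3:7,r4:Add3,r5:6
c5: CDB Add1=6; issue SUB r3<-Add1 | r0:Add2,r1:Mul1,r2:2,r3:Add1,r4:Add3,r5:6
c6: CDB Mul1=6; stall | r0:Add2,r1:6,r2:2,r3:Add1,r4:Add3,r5:6
c7: CDB Add3=-5; issue ADD r3<-Add3 | r0:Add2,r1:6,r2:2,r3:Add3,r4:-5,r5:6
c8: CDB Add1=-4; issue SUB r2<-Add1 | r0:Add2,r1:6,r2:Add1,r3:Add3,r4:-5,r5:6
c9: CDB Add2=12; issue ADD r3<-Add2 | r0:12,r1:6,r2:Add1,r3:Add2,r4:-5,r5:6
c10: stall | r0:12,r1:6,r2:Add1,r3:Add2,r4:-5,r5:6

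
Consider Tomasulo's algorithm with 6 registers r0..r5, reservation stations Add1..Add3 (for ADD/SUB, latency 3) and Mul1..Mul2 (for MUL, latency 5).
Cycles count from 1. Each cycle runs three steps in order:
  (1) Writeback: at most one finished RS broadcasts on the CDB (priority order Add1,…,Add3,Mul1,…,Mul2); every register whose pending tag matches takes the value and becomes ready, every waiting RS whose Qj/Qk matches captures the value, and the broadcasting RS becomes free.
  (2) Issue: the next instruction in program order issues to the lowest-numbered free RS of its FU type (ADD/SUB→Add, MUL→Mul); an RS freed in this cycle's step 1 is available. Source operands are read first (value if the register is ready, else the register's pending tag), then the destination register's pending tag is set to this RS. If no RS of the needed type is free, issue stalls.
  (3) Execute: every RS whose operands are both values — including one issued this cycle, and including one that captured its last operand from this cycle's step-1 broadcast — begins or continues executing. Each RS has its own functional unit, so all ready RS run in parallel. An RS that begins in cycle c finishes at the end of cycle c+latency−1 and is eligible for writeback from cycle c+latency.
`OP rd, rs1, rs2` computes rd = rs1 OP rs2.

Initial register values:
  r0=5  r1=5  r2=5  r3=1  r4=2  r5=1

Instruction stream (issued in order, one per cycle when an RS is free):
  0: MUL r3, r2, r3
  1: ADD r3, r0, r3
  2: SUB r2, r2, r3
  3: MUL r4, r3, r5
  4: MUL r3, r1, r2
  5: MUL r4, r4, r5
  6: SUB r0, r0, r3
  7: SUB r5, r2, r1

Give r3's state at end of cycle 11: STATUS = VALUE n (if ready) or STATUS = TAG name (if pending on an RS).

STATUS = TAG Mul1

cycle 1: issue MUL r3<-Mul1 // r0:5,r1:5,r2:5,r3:Mul1,r4:2,r5:1
cycle 2: issue ADD r3<-Add1 // r0:5,r1:5,r2:5,r3:Add1,r4:2,r5:1
cycle 3: issue SUB r2<-Add2 // r0:5,r1:5,r2:Add2,r3:Add1,r4:2,r5:1
cycle 4: issue MUL r4<-Mul2 // r0:5,r1:5,r2:Add2,r3:Add1,r4:Mul2,r5:1
cycle 5: stall // r0:5,r1:5,r2:Add2,r3:Add1,r4:Mul2,r5:1
cycle 6: CDB Mul1=5; issue MUL r3<-Mul1 // r0:5,r1:5,r2:Add2,r3:Mul1,r4:Mul2,r5:1
cycle 7: stall // r0:5,r1:5,r2:Add2,r3:Mul1,r4:Mul2,r5:1
cycle 8: stall // r0:5,r1:5,r2:Add2,r3:Mul1,r4:Mul2,r5:1
cycle 9: CDB Add1=10; stall // r0:5,r1:5,r2:Add2,r3:Mul1,r4:Mul2,r5:1
cycle 10: stall // r0:5,r1:5,r2:Add2,r3:Mul1,r4:Mul2,r5:1
cycle 11: stall // r0:5,r1:5,r2:Add2,r3:Mul1,r4:Mul2,r5:1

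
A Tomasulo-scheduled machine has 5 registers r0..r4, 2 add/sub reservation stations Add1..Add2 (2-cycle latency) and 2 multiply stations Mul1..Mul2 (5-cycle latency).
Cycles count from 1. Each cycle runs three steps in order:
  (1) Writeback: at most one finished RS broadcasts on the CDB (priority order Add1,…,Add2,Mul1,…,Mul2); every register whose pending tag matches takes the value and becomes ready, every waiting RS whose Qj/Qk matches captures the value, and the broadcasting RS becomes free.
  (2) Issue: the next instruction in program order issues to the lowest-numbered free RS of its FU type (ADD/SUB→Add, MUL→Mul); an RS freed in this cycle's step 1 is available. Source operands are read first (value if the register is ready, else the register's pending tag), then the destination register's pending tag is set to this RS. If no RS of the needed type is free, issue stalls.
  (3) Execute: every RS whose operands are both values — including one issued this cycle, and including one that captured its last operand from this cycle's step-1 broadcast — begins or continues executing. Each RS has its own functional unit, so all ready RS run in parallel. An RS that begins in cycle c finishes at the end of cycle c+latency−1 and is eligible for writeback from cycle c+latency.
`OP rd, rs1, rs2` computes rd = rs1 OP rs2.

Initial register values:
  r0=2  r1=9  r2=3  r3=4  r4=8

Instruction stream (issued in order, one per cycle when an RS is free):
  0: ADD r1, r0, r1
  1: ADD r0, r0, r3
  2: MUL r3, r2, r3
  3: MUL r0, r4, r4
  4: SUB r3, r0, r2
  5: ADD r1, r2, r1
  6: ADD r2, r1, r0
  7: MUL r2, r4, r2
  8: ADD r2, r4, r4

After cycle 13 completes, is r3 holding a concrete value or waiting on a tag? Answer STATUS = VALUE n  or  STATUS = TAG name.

cycle 1: issue ADD r1<-Add1 // r0:2,r1:Add1,r2:3,r3:4,r4:8
cycle 2: issue ADD r0<-Add2 // r0:Add2,r1:Add1,r2:3,r3:4,r4:8
cycle 3: CDB Add1=11; issue MUL r3<-Mul1 // r0:Add2,r1:11,r2:3,r3:Mul1,r4:8
cycle 4: CDB Add2=6; issue MUL r0<-Mul2 // r0:Mul2,r1:11,r2:3,r3:Mul1,r4:8
cycle 5: issue SUB r3<-Add1 // r0:Mul2,r1:11,r2:3,r3:Add1,r4:8
cycle 6: issue ADD r1<-Add2 // r0:Mul2,r1:Add2,r2:3,r3:Add1,r4:8
cycle 7: stall // r0:Mul2,r1:Add2,r2:3,r3:Add1,r4:8
cycle 8: CDB Add2=14; issue ADD r2<-Add2 // r0:Mul2,r1:14,r2:Add2,r3:Add1,r4:8
cycle 9: CDB Mul1=12; issue MUL r2<-Mul1 // r0:Mul2,r1:14,r2:Mul1,r3:Add1,r4:8
cycle 10: CDB Mul2=64; stall // r0:64,r1:14,r2:Mul1,r3:Add1,r4:8
cycle 11: stall // r0:64,r1:14,r2:Mul1,r3:Add1,r4:8
cycle 12: CDB Add1=61; issue ADD r2<-Add1 // r0:64,r1:14,r2:Add1,r3:61,r4:8
cycle 13: CDB Add2=78 // r0:64,r1:14,r2:Add1,r3:61,r4:8

STATUS = VALUE 61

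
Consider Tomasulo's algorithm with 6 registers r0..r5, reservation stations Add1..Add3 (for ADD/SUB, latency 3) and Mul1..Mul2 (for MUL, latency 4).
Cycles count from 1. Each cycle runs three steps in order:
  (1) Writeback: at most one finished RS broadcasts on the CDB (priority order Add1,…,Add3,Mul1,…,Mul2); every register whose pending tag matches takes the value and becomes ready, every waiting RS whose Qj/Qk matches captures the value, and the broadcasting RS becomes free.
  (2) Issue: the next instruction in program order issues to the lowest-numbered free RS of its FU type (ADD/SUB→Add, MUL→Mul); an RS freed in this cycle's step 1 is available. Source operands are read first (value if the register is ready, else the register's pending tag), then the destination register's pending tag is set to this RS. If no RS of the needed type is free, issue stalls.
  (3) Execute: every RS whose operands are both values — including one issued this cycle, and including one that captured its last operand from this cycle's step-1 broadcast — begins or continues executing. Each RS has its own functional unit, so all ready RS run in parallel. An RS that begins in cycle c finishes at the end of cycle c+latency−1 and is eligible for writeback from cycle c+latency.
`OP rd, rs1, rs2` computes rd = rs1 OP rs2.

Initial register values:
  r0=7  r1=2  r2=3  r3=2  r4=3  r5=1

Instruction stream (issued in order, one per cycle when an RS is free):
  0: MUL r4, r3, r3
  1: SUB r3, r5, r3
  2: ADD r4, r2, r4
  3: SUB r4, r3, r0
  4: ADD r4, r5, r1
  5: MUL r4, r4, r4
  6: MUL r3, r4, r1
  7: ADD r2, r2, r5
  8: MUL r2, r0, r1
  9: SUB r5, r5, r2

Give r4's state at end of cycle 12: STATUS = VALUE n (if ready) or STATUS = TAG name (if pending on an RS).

STATUS = VALUE 9

c1: issue MUL r4<-Mul1 | r0:7,r1:2,r2:3,r3:2,r4:Mul1,r5:1
c2: issue SUB r3<-Add1 | r0:7,r1:2,r2:3,r3:Add1,r4:Mul1,r5:1
c3: issue ADD r4<-Add2 | r0:7,r1:2,r2:3,r3:Add1,r4:Add2,r5:1
c4: issue SUB r4<-Add3 | r0:7,r1:2,r2:3,r3:Add1,r4:Add3,r5:1
c5: CDB Add1=-1; issue ADD r4<-Add1 | r0:7,r1:2,r2:3,r3:-1,r4:Add1,r5:1
c6: CDB Mul1=4; issue MUL r4<-Mul1 | r0:7,r1:2,r2:3,r3:-1,r4:Mul1,r5:1
c7: issue MUL r3<-Mul2 | r0:7,r1:2,r2:3,r3:Mul2,r4:Mul1,r5:1
c8: CDB Add1=3; issue ADD r2<-Add1 | r0:7,r1:2,r2:Add1,r3:Mul2,r4:Mul1,r5:1
c9: CDB Add2=7; stall | r0:7,r1:2,r2:Add1,r3:Mul2,r4:Mul1,r5:1
c10: CDB Add3=-8; stall | r0:7,r1:2,r2:Add1,r3:Mul2,r4:Mul1,r5:1
c11: CDB Add1=4; stall | r0:7,r1:2,r2:4,r3:Mul2,r4:Mul1,r5:1
c12: CDB Mul1=9; issue MUL r2<-Mul1 | r0:7,r1:2,r2:Mul1,r3:Mul2,r4:9,r5:1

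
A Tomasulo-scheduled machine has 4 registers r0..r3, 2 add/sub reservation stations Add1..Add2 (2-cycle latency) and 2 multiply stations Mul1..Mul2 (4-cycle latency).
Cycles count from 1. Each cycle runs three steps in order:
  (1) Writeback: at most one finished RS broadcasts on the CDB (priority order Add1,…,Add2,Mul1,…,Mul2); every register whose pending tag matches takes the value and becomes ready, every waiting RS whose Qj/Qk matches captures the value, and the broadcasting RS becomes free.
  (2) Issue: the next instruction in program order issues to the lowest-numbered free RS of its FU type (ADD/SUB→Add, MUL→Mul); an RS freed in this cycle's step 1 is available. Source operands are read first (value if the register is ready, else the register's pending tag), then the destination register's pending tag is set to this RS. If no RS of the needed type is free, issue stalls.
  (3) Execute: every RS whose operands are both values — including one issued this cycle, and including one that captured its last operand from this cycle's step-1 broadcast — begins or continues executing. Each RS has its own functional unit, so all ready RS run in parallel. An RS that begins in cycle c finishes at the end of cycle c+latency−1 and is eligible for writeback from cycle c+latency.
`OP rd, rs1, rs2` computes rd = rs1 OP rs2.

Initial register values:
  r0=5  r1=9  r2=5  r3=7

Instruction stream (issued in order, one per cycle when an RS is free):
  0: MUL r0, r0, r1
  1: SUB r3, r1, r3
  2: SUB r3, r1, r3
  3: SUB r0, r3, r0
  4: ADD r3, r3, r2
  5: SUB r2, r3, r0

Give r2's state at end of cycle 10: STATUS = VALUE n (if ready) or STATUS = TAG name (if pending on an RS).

  c1: issue MUL r0<-Mul1  regs: r0:Mul1,r1:9,r2:5,r3:7
  c2: issue SUB r3<-Add1  regs: r0:Mul1,r1:9,r2:5,r3:Add1
  c3: issue SUB r3<-Add2  regs: r0:Mul1,r1:9,r2:5,r3:Add2
  c4: CDB Add1=2; issue SUB r0<-Add1  regs: r0:Add1,r1:9,r2:5,r3:Add2
  c5: CDB Mul1=45; stall  regs: r0:Add1,r1:9,r2:5,r3:Add2
  c6: CDB Add2=7; issue ADD r3<-Add2  regs: r0:Add1,r1:9,r2:5,r3:Add2
  c7: stall  regs: r0:Add1,r1:9,r2:5,r3:Add2
  c8: CDB Add1=-38; issue SUB r2<-Add1  regs: r0:-38,r1:9,r2:Add1,r3:Add2
  c9: CDB Add2=12  regs: r0:-38,r1:9,r2:Add1,r3:12
  c10: -  regs: r0:-38,r1:9,r2:Add1,r3:12

STATUS = TAG Add1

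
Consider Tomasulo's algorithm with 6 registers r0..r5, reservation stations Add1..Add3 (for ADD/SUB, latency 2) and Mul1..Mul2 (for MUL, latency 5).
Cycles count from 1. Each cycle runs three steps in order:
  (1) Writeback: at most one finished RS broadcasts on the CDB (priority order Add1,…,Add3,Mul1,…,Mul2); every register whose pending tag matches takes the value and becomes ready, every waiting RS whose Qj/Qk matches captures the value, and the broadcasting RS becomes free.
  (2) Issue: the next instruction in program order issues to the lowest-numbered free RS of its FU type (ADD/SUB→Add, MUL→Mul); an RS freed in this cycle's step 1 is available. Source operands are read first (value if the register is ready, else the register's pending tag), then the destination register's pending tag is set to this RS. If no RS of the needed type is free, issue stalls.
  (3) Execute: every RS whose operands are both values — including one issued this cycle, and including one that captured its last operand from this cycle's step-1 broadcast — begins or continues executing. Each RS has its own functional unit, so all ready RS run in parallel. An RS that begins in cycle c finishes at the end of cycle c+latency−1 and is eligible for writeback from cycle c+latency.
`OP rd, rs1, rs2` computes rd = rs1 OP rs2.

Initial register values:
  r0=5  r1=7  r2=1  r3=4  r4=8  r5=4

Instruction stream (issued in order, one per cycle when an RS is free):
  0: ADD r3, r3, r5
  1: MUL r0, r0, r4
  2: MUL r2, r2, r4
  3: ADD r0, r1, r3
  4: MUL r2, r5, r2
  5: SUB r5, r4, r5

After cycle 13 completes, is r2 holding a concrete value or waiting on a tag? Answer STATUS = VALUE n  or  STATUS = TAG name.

STATUS = VALUE 32

  c1: issue ADD r3<-Add1  regs: r0:5,r1:7,r2:1,r3:Add1,r4:8,r5:4
  c2: issue MUL r0<-Mul1  regs: r0:Mul1,r1:7,r2:1,r3:Add1,r4:8,r5:4
  c3: CDB Add1=8; issue MUL r2<-Mul2  regs: r0:Mul1,r1:7,r2:Mul2,r3:8,r4:8,r5:4
  c4: issue ADD r0<-Add1  regs: r0:Add1,r1:7,r2:Mul2,r3:8,r4:8,r5:4
  c5: stall  regs: r0:Add1,r1:7,r2:Mul2,r3:8,r4:8,r5:4
  c6: CDB Add1=15; stall  regs: r0:15,r1:7,r2:Mul2,r3:8,r4:8,r5:4
  c7: CDB Mul1=40; issue MUL r2<-Mul1  regs: r0:15,r1:7,r2:Mul1,r3:8,r4:8,r5:4
  c8: CDB Mul2=8; issue SUB r5<-Add1  regs: r0:15,r1:7,r2:Mul1,r3:8,r4:8,r5:Add1
  c9: -  regs: r0:15,r1:7,r2:Mul1,r3:8,r4:8,r5:Add1
  c10: CDB Add1=4  regs: r0:15,r1:7,r2:Mul1,r3:8,r4:8,r5:4
  c11: -  regs: r0:15,r1:7,r2:Mul1,r3:8,r4:8,r5:4
  c12: -  regs: r0:15,r1:7,r2:Mul1,r3:8,r4:8,r5:4
  c13: CDB Mul1=32  regs: r0:15,r1:7,r2:32,r3:8,r4:8,r5:4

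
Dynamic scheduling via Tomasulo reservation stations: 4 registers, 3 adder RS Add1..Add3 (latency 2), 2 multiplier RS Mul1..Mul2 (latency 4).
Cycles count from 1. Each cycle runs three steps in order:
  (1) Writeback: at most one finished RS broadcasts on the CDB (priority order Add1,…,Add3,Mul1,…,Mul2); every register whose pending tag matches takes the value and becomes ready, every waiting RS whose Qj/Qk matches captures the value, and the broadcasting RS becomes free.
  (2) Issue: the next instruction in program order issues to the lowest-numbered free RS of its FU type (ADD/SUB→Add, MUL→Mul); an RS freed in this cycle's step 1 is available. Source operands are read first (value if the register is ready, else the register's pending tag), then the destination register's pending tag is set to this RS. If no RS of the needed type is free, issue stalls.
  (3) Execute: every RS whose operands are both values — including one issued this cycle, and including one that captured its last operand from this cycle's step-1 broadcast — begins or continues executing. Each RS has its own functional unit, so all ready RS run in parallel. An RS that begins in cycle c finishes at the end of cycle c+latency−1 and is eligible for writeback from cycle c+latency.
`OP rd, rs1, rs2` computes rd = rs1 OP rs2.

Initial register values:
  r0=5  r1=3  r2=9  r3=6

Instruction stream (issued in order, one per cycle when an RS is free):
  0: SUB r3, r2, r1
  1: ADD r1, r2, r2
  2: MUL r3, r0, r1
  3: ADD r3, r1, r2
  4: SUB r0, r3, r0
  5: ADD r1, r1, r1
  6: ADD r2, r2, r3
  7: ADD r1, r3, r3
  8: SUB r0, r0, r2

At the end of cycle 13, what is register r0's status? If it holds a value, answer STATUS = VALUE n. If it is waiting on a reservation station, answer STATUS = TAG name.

c1: issue SUB r3<-Add1 | r0:5,r1:3,r2:9,r3:Add1
c2: issue ADD r1<-Add2 | r0:5,r1:Add2,r2:9,r3:Add1
c3: CDB Add1=6; issue MUL r3<-Mul1 | r0:5,r1:Add2,r2:9,r3:Mul1
c4: CDB Add2=18; issue ADD r3<-Add1 | r0:5,r1:18,r2:9,r3:Add1
c5: issue SUB r0<-Add2 | r0:Add2,r1:18,r2:9,r3:Add1
c6: CDB Add1=27; issue ADD r1<-Add1 | r0:Add2,r1:Add1,r2:9,r3:27
c7: issue ADD r2<-Add3 | r0:Add2,r1:Add1,r2:Add3,r3:27
c8: CDB Add1=36; issue ADD r1<-Add1 | r0:Add2,r1:Add1,r2:Add3,r3:27
c9: CDB Add2=22; issue SUB r0<-Add2 | r0:Add2,r1:Add1,r2:Add3,r3:27
c10: CDB Add1=54 | r0:Add2,r1:54,r2:Add3,r3:27
c11: CDB Add3=36 | r0:Add2,r1:54,r2:36,r3:27
c12: CDB Mul1=90 | r0:Add2,r1:54,r2:36,r3:27
c13: CDB Add2=-14 | r0:-14,r1:54,r2:36,r3:27

STATUS = VALUE -14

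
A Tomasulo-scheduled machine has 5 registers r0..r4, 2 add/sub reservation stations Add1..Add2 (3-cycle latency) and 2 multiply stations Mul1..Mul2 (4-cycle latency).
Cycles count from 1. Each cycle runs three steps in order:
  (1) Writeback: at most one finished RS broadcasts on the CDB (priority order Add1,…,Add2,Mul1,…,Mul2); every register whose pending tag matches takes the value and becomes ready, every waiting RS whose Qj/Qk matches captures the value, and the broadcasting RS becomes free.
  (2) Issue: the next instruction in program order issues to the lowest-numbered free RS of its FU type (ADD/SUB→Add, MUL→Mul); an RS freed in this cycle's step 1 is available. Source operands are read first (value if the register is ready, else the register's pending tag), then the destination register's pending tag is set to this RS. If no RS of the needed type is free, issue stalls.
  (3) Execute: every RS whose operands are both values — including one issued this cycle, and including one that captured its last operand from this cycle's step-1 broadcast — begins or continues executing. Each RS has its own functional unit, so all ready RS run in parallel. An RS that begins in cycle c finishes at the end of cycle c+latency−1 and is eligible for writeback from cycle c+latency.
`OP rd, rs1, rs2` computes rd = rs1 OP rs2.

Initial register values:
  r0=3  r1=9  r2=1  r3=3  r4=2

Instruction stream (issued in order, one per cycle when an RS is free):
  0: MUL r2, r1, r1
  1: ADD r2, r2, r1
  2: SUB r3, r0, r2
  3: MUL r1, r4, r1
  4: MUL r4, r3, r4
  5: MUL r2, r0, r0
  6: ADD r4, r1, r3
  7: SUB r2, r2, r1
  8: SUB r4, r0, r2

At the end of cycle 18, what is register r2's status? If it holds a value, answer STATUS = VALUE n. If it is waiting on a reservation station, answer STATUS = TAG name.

STATUS = VALUE -9

c1: issue MUL r2<-Mul1 | r0:3,r1:9,r2:Mul1,r3:3,r4:2
c2: issue ADD r2<-Add1 | r0:3,r1:9,r2:Add1,r3:3,r4:2
c3: issue SUB r3<-Add2 | r0:3,r1:9,r2:Add1,r3:Add2,r4:2
c4: issue MUL r1<-Mul2 | r0:3,r1:Mul2,r2:Add1,r3:Add2,r4:2
c5: CDB Mul1=81; issue MUL r4<-Mul1 | r0:3,r1:Mul2,r2:Add1,r3:Add2,r4:Mul1
c6: stall | r0:3,r1:Mul2,r2:Add1,r3:Add2,r4:Mul1
c7: stall | r0:3,r1:Mul2,r2:Add1,r3:Add2,r4:Mul1
c8: CDB Add1=90; stall | r0:3,r1:Mul2,r2:90,r3:Add2,r4:Mul1
c9: CDB Mul2=18; issue MUL r2<-Mul2 | r0:3,r1:18,r2:Mul2,r3:Add2,r4:Mul1
c10: issue ADD r4<-Add1 | r0:3,r1:18,r2:Mul2,r3:Add2,r4:Add1
c11: CDB Add2=-87; issue SUB r2<-Add2 | r0:3,r1:18,r2:Add2,r3:-87,r4:Add1
c12: stall | r0:3,r1:18,r2:Add2,r3:-87,r4:Add1
c13: CDB Mul2=9; stall | r0:3,r1:18,r2:Add2,r3:-87,r4:Add1
c14: CDB Add1=-69; issue SUB r4<-Add1 | r0:3,r1:18,r2:Add2,r3:-87,r4:Add1
c15: CDB Mul1=-174 | r0:3,r1:18,r2:Add2,r3:-87,r4:Add1
c16: CDB Add2=-9 | r0:3,r1:18,r2:-9,r3:-87,r4:Add1
c17: - | r0:3,r1:18,r2:-9,r3:-87,r4:Add1
c18: - | r0:3,r1:18,r2:-9,r3:-87,r4:Add1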